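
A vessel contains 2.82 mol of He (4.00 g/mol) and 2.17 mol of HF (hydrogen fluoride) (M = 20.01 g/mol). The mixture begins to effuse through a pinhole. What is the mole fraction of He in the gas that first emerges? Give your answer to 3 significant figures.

0.744

Effusion rate of each component ∝ n_i/√M_i (partial pressure × 1/√M).
So x_He in the escaping gas = (n_He/√M_He) / Σ(n_i/√M_i)
= (2.82/√4.00) / (2.82/√4.00 + 2.17/√20.01) = 1.410/(1.410 + 0.4851) = 0.744.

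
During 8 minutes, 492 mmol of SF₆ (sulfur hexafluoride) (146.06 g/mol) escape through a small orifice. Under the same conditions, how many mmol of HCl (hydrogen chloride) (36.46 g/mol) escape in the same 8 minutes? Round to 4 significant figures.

984.7 mmol

From Graham's law, rate_HCl/rate_SF₆ = √(M_SF₆/M_HCl) = √(146.06/36.46) = √4.006 = 2.002.
So the amount for HCl is 492 × 2.002 = 984.7 mmol.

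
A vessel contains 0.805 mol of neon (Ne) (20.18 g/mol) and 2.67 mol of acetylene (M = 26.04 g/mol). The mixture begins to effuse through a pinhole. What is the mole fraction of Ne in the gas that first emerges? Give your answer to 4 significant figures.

0.2551

The effusion rate of species i is ∝ p_i/√M_i ∝ n_i/√M_i.
Mole fraction of Ne in the effusate = (n_Ne/√M_Ne) / (n_Ne/√M_Ne + n_C₂H₂/√M_C₂H₂)
= (0.805/√20.18) / (0.805/√20.18 + 2.67/√26.04) = 0.1792/(0.1792 + 0.5232) = 0.2551.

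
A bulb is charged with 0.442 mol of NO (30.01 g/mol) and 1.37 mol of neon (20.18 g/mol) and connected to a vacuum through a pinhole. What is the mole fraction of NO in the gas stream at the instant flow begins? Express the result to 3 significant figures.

0.209

Effusion rate of each component ∝ n_i/√M_i (partial pressure × 1/√M).
Mole fraction of NO in the effusate = (n_NO/√M_NO) / (n_NO/√M_NO + n_Ne/√M_Ne)
= (0.442/√30.01) / (0.442/√30.01 + 1.37/√20.18) = 0.08068/(0.08068 + 0.3050) = 0.209.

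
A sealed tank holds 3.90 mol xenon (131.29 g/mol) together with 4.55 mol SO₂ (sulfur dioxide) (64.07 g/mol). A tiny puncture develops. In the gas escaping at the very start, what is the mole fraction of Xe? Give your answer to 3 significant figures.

0.375

Each component's effusion rate ∝ (its partial pressure)·(1/√M) ∝ n_i/√M_i.
So x_Xe in the escaping gas = (n_Xe/√M_Xe) / Σ(n_i/√M_i)
= (3.90/√131.29) / (3.90/√131.29 + 4.55/√64.07) = 0.3404/(0.3404 + 0.5684) = 0.375.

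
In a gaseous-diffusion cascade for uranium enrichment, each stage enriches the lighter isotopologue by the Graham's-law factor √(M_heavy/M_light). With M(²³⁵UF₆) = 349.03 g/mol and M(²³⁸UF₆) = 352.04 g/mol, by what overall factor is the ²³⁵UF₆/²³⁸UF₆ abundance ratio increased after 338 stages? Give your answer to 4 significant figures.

4.268

The single-stage factor is √(M_heavy/M_light), so 338 stages give [√(352.04/349.03)]^338 = (352.04/349.03)^(338/2).
= 1.00862^169 = 4.268.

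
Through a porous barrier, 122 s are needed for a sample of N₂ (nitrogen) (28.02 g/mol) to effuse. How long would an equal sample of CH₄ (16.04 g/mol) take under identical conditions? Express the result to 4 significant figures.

Using Graham's law: t_CH₄/t_N₂ = √(M_CH₄/M_N₂) = √(16.04/28.02) = √0.5724 = 0.7566.
So the time for CH₄ is 122 × 0.7566 = 92.31 s.

92.31 s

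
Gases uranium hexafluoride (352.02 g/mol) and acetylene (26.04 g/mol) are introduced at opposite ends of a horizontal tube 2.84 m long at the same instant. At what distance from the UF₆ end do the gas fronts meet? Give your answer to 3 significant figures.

0.607 m

In equal time, each gas travels a distance ∝ its rate ∝ 1/√M, so d_UF₆/d_C₂H₂ = √(M_C₂H₂/M_UF₆) = √(26.04/352.02) = 0.2720.
With d_UF₆ + d_C₂H₂ = 2.84 m, d_C₂H₂ = 2.84/(1 + 0.2720) = 2.233 m.
d_UF₆ = 2.84 − 2.233 = 0.607 m.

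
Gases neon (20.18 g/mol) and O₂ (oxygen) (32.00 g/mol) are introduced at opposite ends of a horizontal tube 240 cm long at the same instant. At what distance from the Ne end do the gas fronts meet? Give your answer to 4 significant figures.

Distances travelled in equal time are proportional to diffusion rates, so d_Ne/d_O₂ = √(M_O₂/M_Ne) = √(32.00/20.18) = 1.259.
With d_Ne + d_O₂ = 240 cm, d_O₂ = 240/(1 + 1.259) = 106.2 cm.
d_Ne = 240 − 106.2 = 133.8 cm.

133.8 cm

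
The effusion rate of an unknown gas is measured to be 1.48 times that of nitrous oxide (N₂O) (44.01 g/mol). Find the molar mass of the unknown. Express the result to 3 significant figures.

20.1 g/mol

From Graham's law, rate_X/rate_N₂O = √(M_N₂O/M_X).
1.48 = √(44.01/M_X)
M_X = 44.01 / 1.48² = 44.01 / 2.190 = 20.1 g/mol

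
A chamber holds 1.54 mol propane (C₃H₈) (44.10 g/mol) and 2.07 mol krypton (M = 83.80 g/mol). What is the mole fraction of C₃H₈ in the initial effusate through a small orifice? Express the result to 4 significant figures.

Rate_i ∝ x_i/√M_i (Graham's law weighted by mole fraction), so the effusate composition follows n_i/√M_i.
Mole fraction of C₃H₈ in the effusate = (n_C₃H₈/√M_C₃H₈) / (n_C₃H₈/√M_C₃H₈ + n_Kr/√M_Kr)
= (1.54/√44.10) / (1.54/√44.10 + 2.07/√83.80) = 0.2319/(0.2319 + 0.2261) = 0.5063.

0.5063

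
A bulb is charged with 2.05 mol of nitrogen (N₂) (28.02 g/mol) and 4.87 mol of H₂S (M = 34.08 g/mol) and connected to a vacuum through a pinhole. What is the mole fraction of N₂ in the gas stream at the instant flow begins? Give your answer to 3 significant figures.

0.317

The effusion rate of species i is ∝ p_i/√M_i ∝ n_i/√M_i.
x_N₂(eff) = (n_N₂/√M_N₂) / (n_N₂/√M_N₂ + n_H₂S/√M_H₂S)
= (2.05/√28.02) / (2.05/√28.02 + 4.87/√34.08) = 0.3873/(0.3873 + 0.8342) = 0.317.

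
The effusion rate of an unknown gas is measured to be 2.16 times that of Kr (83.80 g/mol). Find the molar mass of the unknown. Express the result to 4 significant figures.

17.96 g/mol

From Graham's law, rate_X/rate_Kr = √(M_Kr/M_X).
2.16 = √(83.80/M_X)
M_X = 83.80 / 2.16² = 83.80 / 4.666 = 17.96 g/mol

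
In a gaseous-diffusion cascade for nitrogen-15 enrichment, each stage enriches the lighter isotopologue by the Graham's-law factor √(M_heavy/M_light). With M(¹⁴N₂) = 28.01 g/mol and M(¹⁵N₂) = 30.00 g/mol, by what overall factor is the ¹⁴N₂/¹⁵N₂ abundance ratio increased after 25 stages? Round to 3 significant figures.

After 25 stages the ratio has grown by (√(30.00/28.01))^25 = (30.00/28.01)^(25/2).
= 1.07105^(25/2) = 2.36.

2.36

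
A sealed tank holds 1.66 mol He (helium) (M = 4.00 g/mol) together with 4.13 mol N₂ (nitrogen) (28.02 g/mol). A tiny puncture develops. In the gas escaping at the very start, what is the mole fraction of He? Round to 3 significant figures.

0.515

Effusion rate of each component ∝ n_i/√M_i (partial pressure × 1/√M).
So x_He in the escaping gas = (n_He/√M_He) / Σ(n_i/√M_i)
= (1.66/√4.00) / (1.66/√4.00 + 4.13/√28.02) = 0.8300/(0.8300 + 0.7802) = 0.515.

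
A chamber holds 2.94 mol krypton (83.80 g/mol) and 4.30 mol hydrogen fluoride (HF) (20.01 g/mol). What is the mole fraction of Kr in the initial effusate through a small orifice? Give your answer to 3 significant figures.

Rate_i ∝ x_i/√M_i (Graham's law weighted by mole fraction), so the effusate composition follows n_i/√M_i.
x_Kr(eff) = (n_Kr/√M_Kr) / (n_Kr/√M_Kr + n_HF/√M_HF)
= (2.94/√83.80) / (2.94/√83.80 + 4.30/√20.01) = 0.3212/(0.3212 + 0.9613) = 0.250.

0.250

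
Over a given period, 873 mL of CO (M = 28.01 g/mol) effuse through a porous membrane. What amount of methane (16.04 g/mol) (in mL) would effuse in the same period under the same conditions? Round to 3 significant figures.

By Graham's law, rate_CH₄/rate_CO = √(M_CO/M_CH₄) = √(28.01/16.04) = √1.746 = 1.321.
So the volume for CH₄ is 873 × 1.321 = 1150 mL.

1150 mL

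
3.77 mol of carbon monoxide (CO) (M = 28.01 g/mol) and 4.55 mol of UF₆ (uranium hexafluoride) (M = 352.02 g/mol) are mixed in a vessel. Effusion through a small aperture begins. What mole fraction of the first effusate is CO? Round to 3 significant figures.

0.746

The effusion rate of species i is ∝ p_i/√M_i ∝ n_i/√M_i.
Mole fraction of CO in the effusate = (n_CO/√M_CO) / (n_CO/√M_CO + n_UF₆/√M_UF₆)
= (3.77/√28.01) / (3.77/√28.01 + 4.55/√352.02) = 0.7123/(0.7123 + 0.2425) = 0.746.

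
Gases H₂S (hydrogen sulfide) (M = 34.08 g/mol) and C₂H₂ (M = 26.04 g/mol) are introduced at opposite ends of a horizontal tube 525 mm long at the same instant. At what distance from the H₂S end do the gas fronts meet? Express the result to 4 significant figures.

244.9 mm

The fronts meet when d_H₂S + d_C₂H₂ = L with d_H₂S/d_C₂H₂ = √(M_C₂H₂/M_H₂S) (Graham's law). Here √(M_C₂H₂/M_H₂S) = √(26.04/34.08) = 0.8741.
With d_H₂S + d_C₂H₂ = 525 mm, d_C₂H₂ = 525/(1 + 0.8741) = 280.1 mm.
d_H₂S = 525 − 280.1 = 244.9 mm.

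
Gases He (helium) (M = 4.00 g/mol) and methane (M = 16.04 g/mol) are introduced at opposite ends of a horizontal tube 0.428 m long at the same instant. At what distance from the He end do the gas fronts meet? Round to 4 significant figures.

The fronts meet when d_He + d_CH₄ = L with d_He/d_CH₄ = √(M_CH₄/M_He) (Graham's law). Here √(M_CH₄/M_He) = √(16.04/4.00) = 2.002.
With d_He + d_CH₄ = 0.428 m, d_CH₄ = 0.428/(1 + 2.002) = 0.1425 m.
d_He = 0.428 − 0.1425 = 0.2855 m.

0.2855 m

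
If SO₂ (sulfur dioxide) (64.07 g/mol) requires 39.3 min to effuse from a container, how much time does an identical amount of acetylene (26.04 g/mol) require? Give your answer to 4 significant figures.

25.05 min

Graham's law gives t_C₂H₂/t_SO₂ = √(M_C₂H₂/M_SO₂) = √(26.04/64.07) = √0.4064 = 0.6375.
So the time for C₂H₂ is 39.3 × 0.6375 = 25.05 min.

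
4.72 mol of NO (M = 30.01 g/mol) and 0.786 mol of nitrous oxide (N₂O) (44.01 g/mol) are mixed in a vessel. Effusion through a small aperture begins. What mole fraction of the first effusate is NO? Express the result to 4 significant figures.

Rate_i ∝ x_i/√M_i (Graham's law weighted by mole fraction), so the effusate composition follows n_i/√M_i.
So x_NO in the escaping gas = (n_NO/√M_NO) / Σ(n_i/√M_i)
= (4.72/√30.01) / (4.72/√30.01 + 0.786/√44.01) = 0.8616/(0.8616 + 0.1185) = 0.8791.

0.8791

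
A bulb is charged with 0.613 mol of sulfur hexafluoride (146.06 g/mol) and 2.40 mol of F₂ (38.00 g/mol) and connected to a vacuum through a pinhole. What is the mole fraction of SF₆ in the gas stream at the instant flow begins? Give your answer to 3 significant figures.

Each component's effusion rate ∝ (its partial pressure)·(1/√M) ∝ n_i/√M_i.
x_SF₆(eff) = (n_SF₆/√M_SF₆) / (n_SF₆/√M_SF₆ + n_F₂/√M_F₂)
= (0.613/√146.06) / (0.613/√146.06 + 2.40/√38.00) = 0.05072/(0.05072 + 0.3893) = 0.115.

0.115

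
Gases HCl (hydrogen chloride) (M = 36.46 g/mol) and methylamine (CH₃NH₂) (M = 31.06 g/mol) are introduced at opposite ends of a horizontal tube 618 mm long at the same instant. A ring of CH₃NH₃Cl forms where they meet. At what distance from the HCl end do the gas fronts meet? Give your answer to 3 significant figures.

Distances travelled in equal time are proportional to diffusion rates, so d_HCl/d_CH₃NH₂ = √(M_CH₃NH₂/M_HCl) = √(31.06/36.46) = 0.9230.
With d_HCl + d_CH₃NH₂ = 618 mm, d_CH₃NH₂ = 618/(1 + 0.9230) = 321.4 mm.
d_HCl = 618 − 321.4 = 297 mm.

297 mm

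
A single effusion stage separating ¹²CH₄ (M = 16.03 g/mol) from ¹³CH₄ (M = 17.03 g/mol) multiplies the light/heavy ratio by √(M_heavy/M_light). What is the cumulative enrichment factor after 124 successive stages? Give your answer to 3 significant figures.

42.6

Each stage multiplies the ratio by α = √(17.03/16.03), so after 124 stages the overall factor is α^124 = (17.03/16.03)^(124/2).
= 1.06238^62 = 42.6.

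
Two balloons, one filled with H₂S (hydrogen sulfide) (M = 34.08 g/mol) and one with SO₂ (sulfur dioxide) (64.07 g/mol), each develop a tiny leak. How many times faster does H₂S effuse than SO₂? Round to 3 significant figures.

1.37

Using Graham's law: rate_H₂S/rate_SO₂ = √(M_SO₂/M_H₂S) = √(64.07/34.08) = √1.880 = 1.37.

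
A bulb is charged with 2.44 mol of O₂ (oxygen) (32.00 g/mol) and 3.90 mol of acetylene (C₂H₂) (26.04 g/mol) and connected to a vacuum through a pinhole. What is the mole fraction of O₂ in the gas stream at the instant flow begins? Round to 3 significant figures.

Each component's effusion rate ∝ (its partial pressure)·(1/√M) ∝ n_i/√M_i.
x_O₂(eff) = (n_O₂/√M_O₂) / (n_O₂/√M_O₂ + n_C₂H₂/√M_C₂H₂)
= (2.44/√32.00) / (2.44/√32.00 + 3.90/√26.04) = 0.4313/(0.4313 + 0.7643) = 0.361.

0.361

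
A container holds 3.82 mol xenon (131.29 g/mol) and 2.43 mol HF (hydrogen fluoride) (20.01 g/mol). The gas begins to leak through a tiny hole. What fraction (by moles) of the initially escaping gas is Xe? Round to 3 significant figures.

0.380

Effusion rate of each component ∝ n_i/√M_i (partial pressure × 1/√M).
Mole fraction of Xe in the effusate = (n_Xe/√M_Xe) / (n_Xe/√M_Xe + n_HF/√M_HF)
= (3.82/√131.29) / (3.82/√131.29 + 2.43/√20.01) = 0.3334/(0.3334 + 0.5432) = 0.380.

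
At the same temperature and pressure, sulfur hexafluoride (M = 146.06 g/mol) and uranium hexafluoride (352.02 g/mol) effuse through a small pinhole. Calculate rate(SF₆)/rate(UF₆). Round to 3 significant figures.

1.55

Graham's law gives rate_SF₆/rate_UF₆ = √(M_UF₆/M_SF₆) = √(352.02/146.06) = √2.410 = 1.55.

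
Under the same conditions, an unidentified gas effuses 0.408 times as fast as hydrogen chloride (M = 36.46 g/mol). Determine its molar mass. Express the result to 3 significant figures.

219 g/mol

From Graham's law, rate_X/rate_HCl = √(M_HCl/M_X).
0.408 = √(36.46/M_X)
M_X = 36.46 / 0.408² = 36.46 / 0.1665 = 219 g/mol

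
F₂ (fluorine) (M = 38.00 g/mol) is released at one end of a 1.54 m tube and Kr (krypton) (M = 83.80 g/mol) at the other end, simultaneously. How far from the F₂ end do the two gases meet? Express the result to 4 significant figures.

The fronts meet when d_F₂ + d_Kr = L with d_F₂/d_Kr = √(M_Kr/M_F₂) (Graham's law). Here √(M_Kr/M_F₂) = √(83.80/38.00) = 1.485.
With d_F₂ + d_Kr = 1.54 m, d_Kr = 1.54/(1 + 1.485) = 0.6197 m.
d_F₂ = 1.54 − 0.6197 = 0.9203 m.

0.9203 m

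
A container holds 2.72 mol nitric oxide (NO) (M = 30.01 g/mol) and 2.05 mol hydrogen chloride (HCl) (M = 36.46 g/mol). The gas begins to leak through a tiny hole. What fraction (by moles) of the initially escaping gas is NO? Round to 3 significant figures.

0.594

The effusion rate of species i is ∝ p_i/√M_i ∝ n_i/√M_i.
So x_NO in the escaping gas = (n_NO/√M_NO) / Σ(n_i/√M_i)
= (2.72/√30.01) / (2.72/√30.01 + 2.05/√36.46) = 0.4965/(0.4965 + 0.3395) = 0.594.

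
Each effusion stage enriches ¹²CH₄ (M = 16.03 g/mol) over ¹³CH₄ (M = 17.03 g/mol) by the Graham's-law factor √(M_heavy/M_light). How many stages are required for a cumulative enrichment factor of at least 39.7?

122

Per stage α = (17.03/16.03)^(1/2) = 1.06238^0.5, giving ln α = 0.03026.
Need α^N ≥ 39.7 ⇒ N ≥ ln(39.7) / ln α = 3.681 / 0.03026 = 121.67.
Rounding up, N = 122 stages.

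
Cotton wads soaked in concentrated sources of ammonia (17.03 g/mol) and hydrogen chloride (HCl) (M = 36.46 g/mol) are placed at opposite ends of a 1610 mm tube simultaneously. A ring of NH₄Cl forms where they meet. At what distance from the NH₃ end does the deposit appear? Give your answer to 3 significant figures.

956 mm

In equal time, each gas travels a distance ∝ its rate ∝ 1/√M, so d_NH₃/d_HCl = √(M_HCl/M_NH₃) = √(36.46/17.03) = 1.463.
With d_NH₃ + d_HCl = 1610 mm, d_HCl = 1610/(1 + 1.463) = 653.6 mm.
d_NH₃ = 1610 − 653.6 = 956 mm.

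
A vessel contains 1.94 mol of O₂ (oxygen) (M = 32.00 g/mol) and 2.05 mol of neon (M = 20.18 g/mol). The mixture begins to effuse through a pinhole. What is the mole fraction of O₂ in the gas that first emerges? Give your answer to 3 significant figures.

0.429

Each component's effusion rate ∝ (its partial pressure)·(1/√M) ∝ n_i/√M_i.
So x_O₂ in the escaping gas = (n_O₂/√M_O₂) / Σ(n_i/√M_i)
= (1.94/√32.00) / (1.94/√32.00 + 2.05/√20.18) = 0.3429/(0.3429 + 0.4563) = 0.429.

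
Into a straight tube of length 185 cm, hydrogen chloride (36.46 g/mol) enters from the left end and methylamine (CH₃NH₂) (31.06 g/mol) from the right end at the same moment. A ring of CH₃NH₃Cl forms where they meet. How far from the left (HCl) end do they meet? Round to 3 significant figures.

88.8 cm

Graham's law gives d_HCl/d_CH₃NH₂ = rate_HCl/rate_CH₃NH₂ = √(M_CH₃NH₂/M_HCl) = √(31.06/36.46) = 0.9230.
With d_HCl + d_CH₃NH₂ = 185 cm, d_CH₃NH₂ = 185/(1 + 0.9230) = 96.20 cm.
d_HCl = 185 − 96.20 = 88.8 cm.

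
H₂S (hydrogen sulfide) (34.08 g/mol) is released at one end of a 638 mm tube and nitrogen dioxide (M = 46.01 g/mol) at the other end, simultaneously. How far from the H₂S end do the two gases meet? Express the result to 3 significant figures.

Graham's law gives d_H₂S/d_NO₂ = rate_H₂S/rate_NO₂ = √(M_NO₂/M_H₂S) = √(46.01/34.08) = 1.162.
With d_H₂S + d_NO₂ = 638 mm, d_NO₂ = 638/(1 + 1.162) = 295.1 mm.
d_H₂S = 638 − 295.1 = 343 mm.

343 mm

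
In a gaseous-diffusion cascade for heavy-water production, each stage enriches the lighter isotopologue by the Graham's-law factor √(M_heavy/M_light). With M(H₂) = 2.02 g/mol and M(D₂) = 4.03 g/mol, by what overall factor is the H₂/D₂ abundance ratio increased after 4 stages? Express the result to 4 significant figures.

The single-stage factor is √(M_heavy/M_light), so 4 stages give [√(4.03/2.02)]^4 = (4.03/2.02)^(4/2).
= 1.99505^2 = 3.980.

3.980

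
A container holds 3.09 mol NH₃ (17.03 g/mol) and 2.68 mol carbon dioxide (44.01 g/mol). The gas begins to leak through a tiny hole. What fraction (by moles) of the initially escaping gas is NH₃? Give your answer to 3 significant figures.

0.650

Each component's effusion rate ∝ (its partial pressure)·(1/√M) ∝ n_i/√M_i.
Mole fraction of NH₃ in the effusate = (n_NH₃/√M_NH₃) / (n_NH₃/√M_NH₃ + n_CO₂/√M_CO₂)
= (3.09/√17.03) / (3.09/√17.03 + 2.68/√44.01) = 0.7488/(0.7488 + 0.4040) = 0.650.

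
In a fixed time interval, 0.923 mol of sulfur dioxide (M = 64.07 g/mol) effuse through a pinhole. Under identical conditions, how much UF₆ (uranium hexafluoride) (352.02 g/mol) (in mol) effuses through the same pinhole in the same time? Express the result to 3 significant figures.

0.394 mol

By Graham's law, rate_UF₆/rate_SO₂ = √(M_SO₂/M_UF₆) = √(64.07/352.02) = √0.1820 = 0.4266.
So the amount for UF₆ is 0.923 × 0.4266 = 0.394 mol.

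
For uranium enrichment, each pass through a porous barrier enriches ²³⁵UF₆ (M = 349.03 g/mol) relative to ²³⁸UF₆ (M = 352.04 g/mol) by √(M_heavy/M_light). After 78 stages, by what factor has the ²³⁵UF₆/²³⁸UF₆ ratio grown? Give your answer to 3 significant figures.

1.40

The single-stage factor is √(M_heavy/M_light), so 78 stages give [√(352.04/349.03)]^78 = (352.04/349.03)^(78/2).
= 1.00862^39 = 1.40.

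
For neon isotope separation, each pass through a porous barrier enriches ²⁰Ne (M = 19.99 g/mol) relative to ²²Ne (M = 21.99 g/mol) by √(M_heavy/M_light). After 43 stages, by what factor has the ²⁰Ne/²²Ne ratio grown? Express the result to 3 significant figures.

7.77

Overall factor = α^43 with α = √(21.99/19.99), i.e. (21.99/19.99)^(43/2).
= 1.10005^(43/2) = 7.77.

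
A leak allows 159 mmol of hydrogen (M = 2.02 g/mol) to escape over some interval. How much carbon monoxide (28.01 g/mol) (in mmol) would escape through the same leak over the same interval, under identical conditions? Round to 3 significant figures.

42.7 mmol

Graham's law gives rate_CO/rate_H₂ = √(M_H₂/M_CO) = √(2.02/28.01) = √0.07212 = 0.2685.
So the amount for CO is 159 × 0.2685 = 42.7 mmol.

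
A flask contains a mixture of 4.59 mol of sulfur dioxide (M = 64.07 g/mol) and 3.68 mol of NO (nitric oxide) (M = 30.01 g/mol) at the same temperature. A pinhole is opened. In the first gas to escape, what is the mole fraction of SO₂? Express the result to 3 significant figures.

The effusion rate of species i is ∝ p_i/√M_i ∝ n_i/√M_i.
So x_SO₂ in the escaping gas = (n_SO₂/√M_SO₂) / Σ(n_i/√M_i)
= (4.59/√64.07) / (4.59/√64.07 + 3.68/√30.01) = 0.5734/(0.5734 + 0.6718) = 0.461.

0.461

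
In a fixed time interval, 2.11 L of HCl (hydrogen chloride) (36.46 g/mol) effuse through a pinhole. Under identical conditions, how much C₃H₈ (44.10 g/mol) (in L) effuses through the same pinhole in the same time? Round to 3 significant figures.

1.92 L

Since effusion rate ∝ 1/√M, rate_C₃H₈/rate_HCl = √(M_HCl/M_C₃H₈) = √(36.46/44.10) = √0.8268 = 0.9093.
So the volume for C₃H₈ is 2.11 × 0.9093 = 1.92 L.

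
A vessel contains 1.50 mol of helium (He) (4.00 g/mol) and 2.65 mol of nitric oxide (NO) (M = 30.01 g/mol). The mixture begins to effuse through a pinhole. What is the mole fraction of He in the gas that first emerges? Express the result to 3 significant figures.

Effusion rate of each component ∝ n_i/√M_i (partial pressure × 1/√M).
Mole fraction of He in the effusate = (n_He/√M_He) / (n_He/√M_He + n_NO/√M_NO)
= (1.50/√4.00) / (1.50/√4.00 + 2.65/√30.01) = 0.7500/(0.7500 + 0.4837) = 0.608.

0.608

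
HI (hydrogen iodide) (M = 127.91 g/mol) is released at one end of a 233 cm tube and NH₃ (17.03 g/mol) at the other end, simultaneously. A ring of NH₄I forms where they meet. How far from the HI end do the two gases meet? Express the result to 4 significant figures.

Distances travelled in equal time are proportional to diffusion rates, so d_HI/d_NH₃ = √(M_NH₃/M_HI) = √(17.03/127.91) = 0.3649.
With d_HI + d_NH₃ = 233 cm, d_NH₃ = 233/(1 + 0.3649) = 170.7 cm.
d_HI = 233 − 170.7 = 62.29 cm.

62.29 cm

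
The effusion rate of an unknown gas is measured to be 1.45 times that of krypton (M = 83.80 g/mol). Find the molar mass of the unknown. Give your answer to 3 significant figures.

39.9 g/mol

Using Graham's law: rate_X/rate_Kr = √(M_Kr/M_X).
1.45 = √(83.80/M_X)
M_X = 83.80 / 1.45² = 83.80 / 2.103 = 39.9 g/mol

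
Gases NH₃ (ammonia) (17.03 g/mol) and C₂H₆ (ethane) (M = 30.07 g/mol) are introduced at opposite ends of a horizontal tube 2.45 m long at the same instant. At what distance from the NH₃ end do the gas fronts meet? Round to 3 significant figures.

Distances travelled in equal time are proportional to diffusion rates, so d_NH₃/d_C₂H₆ = √(M_C₂H₆/M_NH₃) = √(30.07/17.03) = 1.329.
With d_NH₃ + d_C₂H₆ = 2.45 m, d_C₂H₆ = 2.45/(1 + 1.329) = 1.052 m.
d_NH₃ = 2.45 − 1.052 = 1.40 m.

1.40 m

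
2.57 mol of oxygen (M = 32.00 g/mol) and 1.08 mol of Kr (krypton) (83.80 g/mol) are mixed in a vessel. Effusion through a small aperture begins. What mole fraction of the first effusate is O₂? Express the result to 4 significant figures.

0.7939

The effusion rate of species i is ∝ p_i/√M_i ∝ n_i/√M_i.
Mole fraction of O₂ in the effusate = (n_O₂/√M_O₂) / (n_O₂/√M_O₂ + n_Kr/√M_Kr)
= (2.57/√32.00) / (2.57/√32.00 + 1.08/√83.80) = 0.4543/(0.4543 + 0.1180) = 0.7939.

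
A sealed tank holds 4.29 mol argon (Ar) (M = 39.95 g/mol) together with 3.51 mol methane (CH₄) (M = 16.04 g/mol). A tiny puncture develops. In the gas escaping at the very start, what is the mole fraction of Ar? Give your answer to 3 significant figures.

0.436

Effusion rate of each component ∝ n_i/√M_i (partial pressure × 1/√M).
So x_Ar in the escaping gas = (n_Ar/√M_Ar) / Σ(n_i/√M_i)
= (4.29/√39.95) / (4.29/√39.95 + 3.51/√16.04) = 0.6787/(0.6787 + 0.8764) = 0.436.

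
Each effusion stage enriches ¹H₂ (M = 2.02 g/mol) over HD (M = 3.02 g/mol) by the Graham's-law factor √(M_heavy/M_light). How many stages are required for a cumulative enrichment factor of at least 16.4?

14

With α = √(3.02/2.02) per stage, ln α = ½ ln(1.49505) = 0.2011.
Need α^N ≥ 16.4 ⇒ N ≥ ln(16.4) / ln α = 2.797 / 0.2011 = 13.91.
Minimum whole number of stages: N = 14.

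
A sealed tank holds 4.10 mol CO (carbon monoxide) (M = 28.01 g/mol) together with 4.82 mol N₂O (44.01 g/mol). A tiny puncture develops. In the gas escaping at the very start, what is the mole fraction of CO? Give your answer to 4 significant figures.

Rate_i ∝ x_i/√M_i (Graham's law weighted by mole fraction), so the effusate composition follows n_i/√M_i.
So x_CO in the escaping gas = (n_CO/√M_CO) / Σ(n_i/√M_i)
= (4.10/√28.01) / (4.10/√28.01 + 4.82/√44.01) = 0.7747/(0.7747 + 0.7266) = 0.5160.

0.5160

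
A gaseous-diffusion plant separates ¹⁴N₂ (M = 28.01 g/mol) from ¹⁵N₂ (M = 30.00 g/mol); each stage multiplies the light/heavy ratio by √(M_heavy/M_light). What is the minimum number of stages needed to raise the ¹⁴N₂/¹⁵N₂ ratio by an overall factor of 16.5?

Single-stage factor α = √(30.00/28.01), so ln α = ½ ln(1.07105) = 0.03432.
Need α^N ≥ 16.5 ⇒ N ≥ ln(16.5) / ln α = 2.803 / 0.03432 = 81.69.
Rounding up, N = 82 stages.

82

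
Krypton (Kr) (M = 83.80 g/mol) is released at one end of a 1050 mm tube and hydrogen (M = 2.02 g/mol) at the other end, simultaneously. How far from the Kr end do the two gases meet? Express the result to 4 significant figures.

141.1 mm

Graham's law gives d_Kr/d_H₂ = rate_Kr/rate_H₂ = √(M_H₂/M_Kr) = √(2.02/83.80) = 0.1553.
With d_Kr + d_H₂ = 1050 mm, d_H₂ = 1050/(1 + 0.1553) = 908.9 mm.
d_Kr = 1050 − 908.9 = 141.1 mm.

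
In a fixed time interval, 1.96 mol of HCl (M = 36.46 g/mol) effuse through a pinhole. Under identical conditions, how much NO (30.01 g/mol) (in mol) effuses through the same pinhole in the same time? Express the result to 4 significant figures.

2.160 mol

By Graham's law, rate_NO/rate_HCl = √(M_HCl/M_NO) = √(36.46/30.01) = √1.215 = 1.102.
So the amount for NO is 1.96 × 1.102 = 2.160 mol.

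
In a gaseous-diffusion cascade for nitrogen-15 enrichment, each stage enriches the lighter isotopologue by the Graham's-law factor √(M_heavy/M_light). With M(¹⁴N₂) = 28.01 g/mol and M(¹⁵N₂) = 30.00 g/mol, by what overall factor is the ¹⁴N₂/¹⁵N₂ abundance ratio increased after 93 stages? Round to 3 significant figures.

24.3

Each stage multiplies the ratio by α = √(30.00/28.01), so after 93 stages the overall factor is α^93 = (30.00/28.01)^(93/2).
= 1.07105^(93/2) = 24.3.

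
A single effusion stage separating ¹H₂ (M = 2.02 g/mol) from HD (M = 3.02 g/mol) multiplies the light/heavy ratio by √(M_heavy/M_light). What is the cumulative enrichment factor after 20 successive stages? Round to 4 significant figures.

After 20 stages the ratio has grown by (√(3.02/2.02))^20 = (3.02/2.02)^(20/2).
= 1.49505^10 = 55.79.

55.79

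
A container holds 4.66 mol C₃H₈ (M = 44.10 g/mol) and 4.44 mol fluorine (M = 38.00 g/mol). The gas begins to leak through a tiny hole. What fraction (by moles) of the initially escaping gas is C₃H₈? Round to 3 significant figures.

Rate_i ∝ x_i/√M_i (Graham's law weighted by mole fraction), so the effusate composition follows n_i/√M_i.
So x_C₃H₈ in the escaping gas = (n_C₃H₈/√M_C₃H₈) / Σ(n_i/√M_i)
= (4.66/√44.10) / (4.66/√44.10 + 4.44/√38.00) = 0.7017/(0.7017 + 0.7203) = 0.493.

0.493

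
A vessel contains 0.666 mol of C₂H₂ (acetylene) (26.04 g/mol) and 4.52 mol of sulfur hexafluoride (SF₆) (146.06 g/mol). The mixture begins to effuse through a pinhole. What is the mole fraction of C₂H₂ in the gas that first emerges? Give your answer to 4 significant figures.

The effusion rate of species i is ∝ p_i/√M_i ∝ n_i/√M_i.
So x_C₂H₂ in the escaping gas = (n_C₂H₂/√M_C₂H₂) / Σ(n_i/√M_i)
= (0.666/√26.04) / (0.666/√26.04 + 4.52/√146.06) = 0.1305/(0.1305 + 0.3740) = 0.2587.

0.2587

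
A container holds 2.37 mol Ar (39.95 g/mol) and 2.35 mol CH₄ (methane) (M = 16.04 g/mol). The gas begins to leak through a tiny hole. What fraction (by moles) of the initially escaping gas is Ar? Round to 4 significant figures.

Effusion rate of each component ∝ n_i/√M_i (partial pressure × 1/√M).
x_Ar(eff) = (n_Ar/√M_Ar) / (n_Ar/√M_Ar + n_CH₄/√M_CH₄)
= (2.37/√39.95) / (2.37/√39.95 + 2.35/√16.04) = 0.3750/(0.3750 + 0.5868) = 0.3899.

0.3899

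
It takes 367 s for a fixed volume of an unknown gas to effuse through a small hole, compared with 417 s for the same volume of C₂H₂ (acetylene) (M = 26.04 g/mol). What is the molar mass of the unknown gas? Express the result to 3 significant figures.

Graham's law gives t_X/t_C₂H₂ = √(M_X/M_C₂H₂).
367/417 = 0.8801 = √(M_X/26.04)
M_X = 26.04 × 0.8801² = 26.04 × 0.7746 = 20.2 g/mol

20.2 g/mol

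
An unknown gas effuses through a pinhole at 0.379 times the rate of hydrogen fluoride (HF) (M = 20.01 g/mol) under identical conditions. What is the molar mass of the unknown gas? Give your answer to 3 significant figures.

From Graham's law, rate_X/rate_HF = √(M_HF/M_X).
0.379 = √(20.01/M_X)
M_X = 20.01 / 0.379² = 20.01 / 0.1436 = 139 g/mol

139 g/mol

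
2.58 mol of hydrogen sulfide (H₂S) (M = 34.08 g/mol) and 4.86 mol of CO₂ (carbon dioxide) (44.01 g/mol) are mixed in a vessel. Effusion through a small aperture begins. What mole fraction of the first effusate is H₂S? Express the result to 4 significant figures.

0.3763

The effusion rate of species i is ∝ p_i/√M_i ∝ n_i/√M_i.
So x_H₂S in the escaping gas = (n_H₂S/√M_H₂S) / Σ(n_i/√M_i)
= (2.58/√34.08) / (2.58/√34.08 + 4.86/√44.01) = 0.4419/(0.4419 + 0.7326) = 0.3763.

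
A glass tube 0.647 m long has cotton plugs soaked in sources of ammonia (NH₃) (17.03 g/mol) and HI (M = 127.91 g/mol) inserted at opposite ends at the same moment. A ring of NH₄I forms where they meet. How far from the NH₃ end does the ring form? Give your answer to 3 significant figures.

In equal time, each gas travels a distance ∝ its rate ∝ 1/√M, so d_NH₃/d_HI = √(M_HI/M_NH₃) = √(127.91/17.03) = 2.741.
With d_NH₃ + d_HI = 0.647 m, d_HI = 0.647/(1 + 2.741) = 0.1730 m.
d_NH₃ = 0.647 − 0.1730 = 0.474 m.

0.474 m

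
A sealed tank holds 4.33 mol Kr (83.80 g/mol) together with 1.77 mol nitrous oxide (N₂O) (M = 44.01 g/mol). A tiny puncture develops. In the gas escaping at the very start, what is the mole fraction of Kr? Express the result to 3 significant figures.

0.639

Each component's effusion rate ∝ (its partial pressure)·(1/√M) ∝ n_i/√M_i.
x_Kr(eff) = (n_Kr/√M_Kr) / (n_Kr/√M_Kr + n_N₂O/√M_N₂O)
= (4.33/√83.80) / (4.33/√83.80 + 1.77/√44.01) = 0.4730/(0.4730 + 0.2668) = 0.639.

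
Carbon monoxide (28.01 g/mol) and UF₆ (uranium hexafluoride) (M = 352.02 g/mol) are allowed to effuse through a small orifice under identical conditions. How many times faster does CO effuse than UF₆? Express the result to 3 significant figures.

Using Graham's law: rate_CO/rate_UF₆ = √(M_UF₆/M_CO) = √(352.02/28.01) = √12.57 = 3.55.

3.55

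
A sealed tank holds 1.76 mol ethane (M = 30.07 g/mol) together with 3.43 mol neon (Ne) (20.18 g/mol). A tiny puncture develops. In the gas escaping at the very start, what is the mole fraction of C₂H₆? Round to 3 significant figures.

0.296

Each component's effusion rate ∝ (its partial pressure)·(1/√M) ∝ n_i/√M_i.
So x_C₂H₆ in the escaping gas = (n_C₂H₆/√M_C₂H₆) / Σ(n_i/√M_i)
= (1.76/√30.07) / (1.76/√30.07 + 3.43/√20.18) = 0.3210/(0.3210 + 0.7635) = 0.296.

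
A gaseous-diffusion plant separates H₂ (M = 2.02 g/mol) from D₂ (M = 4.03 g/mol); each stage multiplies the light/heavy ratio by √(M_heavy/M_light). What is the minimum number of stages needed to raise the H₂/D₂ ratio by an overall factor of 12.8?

With α = √(4.03/2.02) per stage, ln α = ½ ln(1.99505) = 0.3453.
Need α^N ≥ 12.8 ⇒ N ≥ ln(12.8) / ln α = 2.549 / 0.3453 = 7.38.
Minimum whole number of stages: N = 8.

8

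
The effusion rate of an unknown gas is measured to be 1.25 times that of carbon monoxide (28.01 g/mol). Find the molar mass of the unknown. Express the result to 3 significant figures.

17.9 g/mol

Using Graham's law: rate_X/rate_CO = √(M_CO/M_X).
1.25 = √(28.01/M_X)
M_X = 28.01 / 1.25² = 28.01 / 1.562 = 17.9 g/mol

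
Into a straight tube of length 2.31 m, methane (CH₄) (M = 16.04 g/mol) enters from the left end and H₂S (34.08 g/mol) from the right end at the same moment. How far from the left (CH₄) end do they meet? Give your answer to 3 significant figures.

1.37 m

Graham's law gives d_CH₄/d_H₂S = rate_CH₄/rate_H₂S = √(M_H₂S/M_CH₄) = √(34.08/16.04) = 1.458.
With d_CH₄ + d_H₂S = 2.31 m, d_H₂S = 2.31/(1 + 1.458) = 0.9399 m.
d_CH₄ = 2.31 − 0.9399 = 1.37 m.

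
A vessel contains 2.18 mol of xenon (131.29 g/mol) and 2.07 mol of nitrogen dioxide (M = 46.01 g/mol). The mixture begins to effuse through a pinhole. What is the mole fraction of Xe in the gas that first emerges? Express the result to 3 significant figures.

The effusion rate of species i is ∝ p_i/√M_i ∝ n_i/√M_i.
So x_Xe in the escaping gas = (n_Xe/√M_Xe) / Σ(n_i/√M_i)
= (2.18/√131.29) / (2.18/√131.29 + 2.07/√46.01) = 0.1903/(0.1903 + 0.3052) = 0.384.

0.384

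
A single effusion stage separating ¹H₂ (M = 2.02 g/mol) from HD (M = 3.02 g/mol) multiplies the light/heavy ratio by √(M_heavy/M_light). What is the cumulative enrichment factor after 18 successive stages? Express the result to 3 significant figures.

37.3

Each stage multiplies the ratio by α = √(3.02/2.02), so after 18 stages the overall factor is α^18 = (3.02/2.02)^(18/2).
= 1.49505^9 = 37.3.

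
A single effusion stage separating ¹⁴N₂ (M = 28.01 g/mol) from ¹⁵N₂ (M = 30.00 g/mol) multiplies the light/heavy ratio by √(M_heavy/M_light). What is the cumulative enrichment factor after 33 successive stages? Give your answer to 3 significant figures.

Each stage multiplies the ratio by α = √(30.00/28.01), so after 33 stages the overall factor is α^33 = (30.00/28.01)^(33/2).
= 1.07105^(33/2) = 3.10.

3.10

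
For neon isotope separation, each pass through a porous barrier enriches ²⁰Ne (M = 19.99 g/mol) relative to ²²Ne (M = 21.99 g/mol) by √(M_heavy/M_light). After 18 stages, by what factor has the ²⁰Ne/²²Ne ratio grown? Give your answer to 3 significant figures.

Overall factor = α^18 with α = √(21.99/19.99), i.e. (21.99/19.99)^(18/2).
= 1.10005^9 = 2.36.

2.36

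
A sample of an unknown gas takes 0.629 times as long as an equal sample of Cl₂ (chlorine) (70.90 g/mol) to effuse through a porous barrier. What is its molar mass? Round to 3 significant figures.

28.1 g/mol

Using Graham's law: t_X/t_Cl₂ = √(M_X/M_Cl₂).
0.629 = √(M_X/70.90)
M_X = 70.90 × 0.629² = 70.90 × 0.3956 = 28.1 g/mol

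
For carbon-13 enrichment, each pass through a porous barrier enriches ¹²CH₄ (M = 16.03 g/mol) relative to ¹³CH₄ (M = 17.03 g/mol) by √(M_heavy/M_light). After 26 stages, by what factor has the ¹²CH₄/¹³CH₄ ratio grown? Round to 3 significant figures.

After 26 stages the ratio has grown by (√(17.03/16.03))^26 = (17.03/16.03)^(26/2).
= 1.06238^13 = 2.20.

2.20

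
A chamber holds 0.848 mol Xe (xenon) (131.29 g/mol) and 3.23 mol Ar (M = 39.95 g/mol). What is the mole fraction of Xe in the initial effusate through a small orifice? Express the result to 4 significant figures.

Effusion rate of each component ∝ n_i/√M_i (partial pressure × 1/√M).
x_Xe(eff) = (n_Xe/√M_Xe) / (n_Xe/√M_Xe + n_Ar/√M_Ar)
= (0.848/√131.29) / (0.848/√131.29 + 3.23/√39.95) = 0.07401/(0.07401 + 0.5110) = 0.1265.

0.1265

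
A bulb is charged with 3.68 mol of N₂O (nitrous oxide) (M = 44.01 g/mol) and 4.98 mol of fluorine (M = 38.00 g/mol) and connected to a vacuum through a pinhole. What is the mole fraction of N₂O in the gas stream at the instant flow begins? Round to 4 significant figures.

0.4071

Each component's effusion rate ∝ (its partial pressure)·(1/√M) ∝ n_i/√M_i.
Mole fraction of N₂O in the effusate = (n_N₂O/√M_N₂O) / (n_N₂O/√M_N₂O + n_F₂/√M_F₂)
= (3.68/√44.01) / (3.68/√44.01 + 4.98/√38.00) = 0.5547/(0.5547 + 0.8079) = 0.4071.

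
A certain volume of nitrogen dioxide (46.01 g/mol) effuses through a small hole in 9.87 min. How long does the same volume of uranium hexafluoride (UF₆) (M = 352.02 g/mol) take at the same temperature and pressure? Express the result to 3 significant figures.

27.3 min

By Graham's law, t_UF₆/t_NO₂ = √(M_UF₆/M_NO₂) = √(352.02/46.01) = √7.651 = 2.766.
So the time for UF₆ is 9.87 × 2.766 = 27.3 min.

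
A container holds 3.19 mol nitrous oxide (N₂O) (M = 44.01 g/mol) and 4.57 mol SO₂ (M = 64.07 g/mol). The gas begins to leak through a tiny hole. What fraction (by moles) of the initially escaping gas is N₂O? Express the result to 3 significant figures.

0.457

Effusion rate of each component ∝ n_i/√M_i (partial pressure × 1/√M).
Mole fraction of N₂O in the effusate = (n_N₂O/√M_N₂O) / (n_N₂O/√M_N₂O + n_SO₂/√M_SO₂)
= (3.19/√44.01) / (3.19/√44.01 + 4.57/√64.07) = 0.4809/(0.4809 + 0.5709) = 0.457.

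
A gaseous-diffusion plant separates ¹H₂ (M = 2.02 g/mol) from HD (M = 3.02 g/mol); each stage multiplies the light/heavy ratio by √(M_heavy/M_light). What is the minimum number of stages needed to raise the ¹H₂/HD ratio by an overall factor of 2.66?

With α = √(3.02/2.02) per stage, ln α = ½ ln(1.49505) = 0.2011.
Need α^N ≥ 2.66 ⇒ N ≥ ln(2.66) / ln α = 0.9783 / 0.2011 = 4.87.
So at least 5 stages are needed.

5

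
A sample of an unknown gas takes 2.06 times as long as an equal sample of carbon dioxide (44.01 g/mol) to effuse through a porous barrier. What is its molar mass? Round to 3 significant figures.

187 g/mol

From Graham's law, t_X/t_CO₂ = √(M_X/M_CO₂).
2.06 = √(M_X/44.01)
M_X = 44.01 × 2.06² = 44.01 × 4.244 = 187 g/mol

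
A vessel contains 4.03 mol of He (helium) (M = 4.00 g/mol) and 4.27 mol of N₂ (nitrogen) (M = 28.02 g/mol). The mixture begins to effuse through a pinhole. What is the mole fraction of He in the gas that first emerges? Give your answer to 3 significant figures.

Effusion rate of each component ∝ n_i/√M_i (partial pressure × 1/√M).
Mole fraction of He in the effusate = (n_He/√M_He) / (n_He/√M_He + n_N₂/√M_N₂)
= (4.03/√4.00) / (4.03/√4.00 + 4.27/√28.02) = 2.015/(2.015 + 0.8067) = 0.714.

0.714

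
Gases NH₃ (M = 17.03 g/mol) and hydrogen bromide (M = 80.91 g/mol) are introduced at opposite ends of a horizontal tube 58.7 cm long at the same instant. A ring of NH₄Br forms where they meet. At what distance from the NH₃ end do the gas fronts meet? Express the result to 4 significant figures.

40.24 cm

Graham's law gives d_NH₃/d_HBr = rate_NH₃/rate_HBr = √(M_HBr/M_NH₃) = √(80.91/17.03) = 2.180.
With d_NH₃ + d_HBr = 58.7 cm, d_HBr = 58.7/(1 + 2.180) = 18.46 cm.
d_NH₃ = 58.7 − 18.46 = 40.24 cm.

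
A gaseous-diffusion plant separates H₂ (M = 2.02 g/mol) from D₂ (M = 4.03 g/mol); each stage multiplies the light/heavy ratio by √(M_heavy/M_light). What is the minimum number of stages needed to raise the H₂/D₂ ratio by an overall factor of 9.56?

7

With α = √(4.03/2.02) per stage, ln α = ½ ln(1.99505) = 0.3453.
Need α^N ≥ 9.56 ⇒ N ≥ ln(9.56) / ln α = 2.258 / 0.3453 = 6.54.
Rounding up, N = 7 stages.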